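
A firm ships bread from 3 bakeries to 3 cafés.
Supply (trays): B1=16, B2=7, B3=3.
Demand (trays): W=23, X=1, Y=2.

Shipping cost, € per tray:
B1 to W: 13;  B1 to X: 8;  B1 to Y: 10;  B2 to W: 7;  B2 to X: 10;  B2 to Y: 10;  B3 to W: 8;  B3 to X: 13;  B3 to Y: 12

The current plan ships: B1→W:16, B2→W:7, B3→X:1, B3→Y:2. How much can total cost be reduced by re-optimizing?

Current plan cost = 16·13 + 7·7 + 1·13 + 2·12 = €294.
Optimal plan:
  B1→W: 13 × €13 = €169
  B1→X: 1 × €8 = €8
  B1→Y: 2 × €10 = €20
  B2→W: 7 × €7 = €49
  B3→W: 3 × €8 = €24
Optimal cost = €270.
Saving = 294 − 270 = €24.

24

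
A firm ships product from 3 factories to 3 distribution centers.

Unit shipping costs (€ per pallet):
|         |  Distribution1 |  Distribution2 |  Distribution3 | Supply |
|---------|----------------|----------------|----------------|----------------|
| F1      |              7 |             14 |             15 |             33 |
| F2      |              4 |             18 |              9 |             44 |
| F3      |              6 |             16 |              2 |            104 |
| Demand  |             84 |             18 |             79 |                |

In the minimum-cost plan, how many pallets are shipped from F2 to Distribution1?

44

Solving gives:
  F1 to Distribution1: 15 × €7 = €105
  F1 to Distribution2: 18 × €14 = €252
  F2 to Distribution1: 44 × €4 = €176
  F3 to Distribution1: 25 × €6 = €150
  F3 to Distribution3: 79 × €2 = €158
Total cost = €841.
So F2→Distribution1 carries 44 pallets.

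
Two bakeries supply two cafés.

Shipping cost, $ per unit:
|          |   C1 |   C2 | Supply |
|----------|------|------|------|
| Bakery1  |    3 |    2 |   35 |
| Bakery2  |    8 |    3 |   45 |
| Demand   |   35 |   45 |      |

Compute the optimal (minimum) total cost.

240

An optimal shipping plan:
  Bakery1→C1: 35 × $3 = $105
  Bakery2→C2: 45 × $3 = $135
Total = 105 + 135 = $240.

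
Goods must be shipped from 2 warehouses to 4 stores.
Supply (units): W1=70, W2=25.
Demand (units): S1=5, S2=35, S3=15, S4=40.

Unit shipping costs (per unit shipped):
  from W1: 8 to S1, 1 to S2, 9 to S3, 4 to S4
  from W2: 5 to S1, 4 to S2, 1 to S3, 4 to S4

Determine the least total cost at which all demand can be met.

235

One minimum-cost allocation:
  W1 to S2: 35 × 1 = 35
  W1 to S4: 35 × 4 = 140
  W2 to S1: 5 × 5 = 25
  W2 to S3: 15 × 1 = 15
  W2 to S4: 5 × 4 = 20
Total = 35 + 140 + 25 + 15 + 20 = 235.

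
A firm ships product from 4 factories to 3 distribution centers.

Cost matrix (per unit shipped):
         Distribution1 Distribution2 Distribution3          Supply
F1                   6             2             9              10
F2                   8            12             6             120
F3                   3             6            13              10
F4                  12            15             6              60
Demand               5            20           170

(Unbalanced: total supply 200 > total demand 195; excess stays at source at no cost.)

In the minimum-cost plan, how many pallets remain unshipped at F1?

An optimal plan:
  F1→Distribution2: 10 pallets
  F2→Distribution1: 5 pallets
  F2→Distribution3: 110 pallets
  F3→Distribution2: 10 pallets
  F4→Distribution3: 60 pallets
Total cost = 1140.
F1 ships 10 of its 10, leaving 0.

0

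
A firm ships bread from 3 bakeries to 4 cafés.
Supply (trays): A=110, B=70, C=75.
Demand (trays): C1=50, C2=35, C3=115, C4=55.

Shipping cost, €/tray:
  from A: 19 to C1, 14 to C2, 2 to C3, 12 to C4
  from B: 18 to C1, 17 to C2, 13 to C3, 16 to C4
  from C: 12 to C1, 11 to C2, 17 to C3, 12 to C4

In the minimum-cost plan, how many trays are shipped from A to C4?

0

Optimal shipments:
  A to C3: 110 trays
  B to C2: 10 trays
  B to C3: 5 trays
  B to C4: 55 trays
  C to C1: 50 trays
  C to C2: 25 trays
Total cost = €2210.
The route A→C4 is not used.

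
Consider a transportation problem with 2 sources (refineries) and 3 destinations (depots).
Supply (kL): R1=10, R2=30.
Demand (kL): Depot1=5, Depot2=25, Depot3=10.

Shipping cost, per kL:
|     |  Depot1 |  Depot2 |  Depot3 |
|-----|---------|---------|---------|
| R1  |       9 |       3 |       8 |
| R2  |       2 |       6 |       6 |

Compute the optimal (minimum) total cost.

A cheapest plan:
  R1→Depot2: 10 kL
  R2→Depot1: 5 kL
  R2→Depot2: 15 kL
  R2→Depot3: 10 kL
Total cost = 190.

190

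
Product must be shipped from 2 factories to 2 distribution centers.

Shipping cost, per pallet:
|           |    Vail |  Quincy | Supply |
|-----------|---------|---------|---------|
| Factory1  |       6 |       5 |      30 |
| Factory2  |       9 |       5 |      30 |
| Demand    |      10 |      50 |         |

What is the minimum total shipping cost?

310

One minimum-cost allocation:
  Factory1->Vail: 10 × 6 = 60
  Factory1->Quincy: 20 × 5 = 100
  Factory2->Quincy: 30 × 5 = 150
Total = 60 + 100 + 150 = 310.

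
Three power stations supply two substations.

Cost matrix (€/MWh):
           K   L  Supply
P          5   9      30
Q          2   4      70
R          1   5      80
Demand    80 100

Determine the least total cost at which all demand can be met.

Optimal allocation:
  P to K: 30 MWh
  Q to L: 70 MWh
  R to K: 50 MWh
  R to L: 30 MWh
Total cost = €630.

630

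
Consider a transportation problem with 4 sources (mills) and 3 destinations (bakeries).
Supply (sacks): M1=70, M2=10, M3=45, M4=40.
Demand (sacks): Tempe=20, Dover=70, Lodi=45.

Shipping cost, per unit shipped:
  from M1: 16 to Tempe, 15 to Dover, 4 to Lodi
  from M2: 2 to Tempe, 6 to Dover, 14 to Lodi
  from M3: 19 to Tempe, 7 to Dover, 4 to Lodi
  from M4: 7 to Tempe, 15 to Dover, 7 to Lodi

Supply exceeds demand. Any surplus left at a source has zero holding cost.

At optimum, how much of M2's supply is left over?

Minimum-cost shipments:
  M1->Dover: 15 sacks
  M1->Lodi: 45 sacks
  M2->Dover: 10 sacks
  M3->Dover: 45 sacks
  M4->Tempe: 20 sacks
Total cost = 920.
M2 ships 10 of its 10, leaving 0.

0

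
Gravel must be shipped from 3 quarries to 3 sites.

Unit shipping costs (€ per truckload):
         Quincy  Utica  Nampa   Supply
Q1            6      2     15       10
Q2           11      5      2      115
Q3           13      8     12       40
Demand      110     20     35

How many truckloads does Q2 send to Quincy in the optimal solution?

60

Solving gives:
  Q1→Quincy: 10 truckloads
  Q2→Quincy: 60 truckloads
  Q2→Utica: 20 truckloads
  Q2→Nampa: 35 truckloads
  Q3→Quincy: 40 truckloads
Total cost = €1410.
So Q2→Quincy carries 60 truckloads.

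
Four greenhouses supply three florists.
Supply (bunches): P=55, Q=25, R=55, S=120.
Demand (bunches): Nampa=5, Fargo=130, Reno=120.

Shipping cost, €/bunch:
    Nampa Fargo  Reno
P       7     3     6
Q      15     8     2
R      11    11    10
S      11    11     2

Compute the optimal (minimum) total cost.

1210

A cheapest plan:
  P->Fargo: 55 × €3 = €165
  Q->Fargo: 25 × €8 = €200
  R->Nampa: 5 × €11 = €55
  R->Fargo: 50 × €11 = €550
  S->Reno: 120 × €2 = €240
Total = 165 + 200 + 55 + 550 + 240 = €1210.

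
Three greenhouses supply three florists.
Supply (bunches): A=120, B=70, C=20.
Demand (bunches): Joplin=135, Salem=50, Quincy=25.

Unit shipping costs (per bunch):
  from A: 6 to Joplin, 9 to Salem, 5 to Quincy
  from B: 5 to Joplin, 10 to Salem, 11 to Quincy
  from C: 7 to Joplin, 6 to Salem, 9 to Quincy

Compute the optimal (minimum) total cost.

Optimal allocation:
  A->Joplin: 65 × 6 = 390
  A->Salem: 30 × 9 = 270
  A->Quincy: 25 × 5 = 125
  B->Joplin: 70 × 5 = 350
  C->Salem: 20 × 6 = 120
Total = 390 + 270 + 125 + 350 + 120 = 1255.

1255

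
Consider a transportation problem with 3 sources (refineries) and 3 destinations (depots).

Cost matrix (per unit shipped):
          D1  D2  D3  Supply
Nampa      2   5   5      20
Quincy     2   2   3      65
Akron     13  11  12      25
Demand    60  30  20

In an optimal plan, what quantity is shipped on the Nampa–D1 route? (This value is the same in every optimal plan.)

20

Solving gives:
  Nampa->D1: 20 kL
  Quincy->D1: 40 kL
  Quincy->D2: 5 kL
  Quincy->D3: 20 kL
  Akron->D2: 25 kL
Total cost = 465.
So Nampa→D1 carries 20 kL.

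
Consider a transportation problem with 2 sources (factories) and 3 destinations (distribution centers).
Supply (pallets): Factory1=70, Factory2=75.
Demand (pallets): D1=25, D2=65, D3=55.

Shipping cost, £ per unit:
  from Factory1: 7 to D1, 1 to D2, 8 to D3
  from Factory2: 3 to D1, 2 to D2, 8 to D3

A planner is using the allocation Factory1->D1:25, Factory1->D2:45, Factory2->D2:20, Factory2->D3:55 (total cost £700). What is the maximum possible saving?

120

Current plan cost = 25·7 + 45·1 + 20·2 + 55·8 = £700.
Optimal plan:
  Factory1→D2: 65 pallets
  Factory1→D3: 5 pallets
  Factory2→D1: 25 pallets
  Factory2→D3: 50 pallets
Optimal cost = £580.
Saving = 700 − 580 = £120.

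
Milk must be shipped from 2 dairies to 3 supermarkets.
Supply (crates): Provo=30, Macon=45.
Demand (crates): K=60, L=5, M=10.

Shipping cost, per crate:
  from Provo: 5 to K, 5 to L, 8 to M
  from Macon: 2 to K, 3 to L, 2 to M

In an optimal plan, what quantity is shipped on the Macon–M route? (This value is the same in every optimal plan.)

10

Solving gives:
  Provo to K: 25 crates
  Provo to L: 5 crates
  Macon to K: 35 crates
  Macon to M: 10 crates
Total cost = 240.
So Macon→M carries 10 crates.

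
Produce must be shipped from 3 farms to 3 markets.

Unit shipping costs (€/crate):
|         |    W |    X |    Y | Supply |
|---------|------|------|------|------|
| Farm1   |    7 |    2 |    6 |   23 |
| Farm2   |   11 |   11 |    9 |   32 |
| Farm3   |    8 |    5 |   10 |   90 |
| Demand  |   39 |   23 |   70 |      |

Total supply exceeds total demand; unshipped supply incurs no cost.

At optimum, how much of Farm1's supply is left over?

0

Minimum-cost shipments:
  Farm1→Y: 23 crates
  Farm2→Y: 32 crates
  Farm3→W: 39 crates
  Farm3→X: 23 crates
  Farm3→Y: 15 crates
Total cost = €1003.
Farm1 ships 23 of its 23, leaving 0.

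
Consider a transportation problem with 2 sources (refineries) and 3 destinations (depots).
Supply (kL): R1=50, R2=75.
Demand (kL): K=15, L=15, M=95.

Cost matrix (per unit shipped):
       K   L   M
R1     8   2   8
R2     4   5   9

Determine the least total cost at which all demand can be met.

An optimal shipping plan:
  R1→L: 15 kL
  R1→M: 35 kL
  R2→K: 15 kL
  R2→M: 60 kL
Total cost = 910.

910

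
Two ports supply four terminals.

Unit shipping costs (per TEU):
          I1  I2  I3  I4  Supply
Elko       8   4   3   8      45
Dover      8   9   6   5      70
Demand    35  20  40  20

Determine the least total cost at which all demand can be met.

One minimum-cost allocation:
  Elko to I2: 20 TEU
  Elko to I3: 25 TEU
  Dover to I1: 35 TEU
  Dover to I3: 15 TEU
  Dover to I4: 20 TEU
Total cost = 625.
(Supply check: Elko ships 45; Dover ships 70.)

625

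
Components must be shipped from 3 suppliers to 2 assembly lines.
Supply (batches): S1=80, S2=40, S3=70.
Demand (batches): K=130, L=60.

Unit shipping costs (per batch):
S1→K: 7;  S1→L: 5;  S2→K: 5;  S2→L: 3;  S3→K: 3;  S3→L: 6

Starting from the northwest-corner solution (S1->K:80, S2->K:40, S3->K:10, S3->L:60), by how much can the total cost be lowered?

Current plan cost = 80·7 + 40·5 + 10·3 + 60·6 = 1150.
Optimal plan:
  S1->K: 20 × 7 = 140
  S1->L: 60 × 5 = 300
  S2->K: 40 × 5 = 200
  S3->K: 70 × 3 = 210
Optimal cost = 850.
Saving = 1150 − 850 = 300.

300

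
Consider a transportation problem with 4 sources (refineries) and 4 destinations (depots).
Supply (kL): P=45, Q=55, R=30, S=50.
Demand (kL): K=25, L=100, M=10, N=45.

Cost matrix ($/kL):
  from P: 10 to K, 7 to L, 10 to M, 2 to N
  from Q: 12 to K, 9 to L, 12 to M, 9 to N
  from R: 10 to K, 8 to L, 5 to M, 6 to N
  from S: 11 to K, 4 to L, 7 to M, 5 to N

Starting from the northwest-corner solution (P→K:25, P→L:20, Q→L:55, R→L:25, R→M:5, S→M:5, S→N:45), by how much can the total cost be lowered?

Current plan cost = 25·10 + 20·7 + 55·9 + 25·8 + 5·5 + 5·7 + 45·5 = $1370.
Optimal plan:
  P→N: 45 × $2 = $90
  Q→K: 5 × $12 = $60
  Q→L: 50 × $9 = $450
  R→K: 20 × $10 = $200
  R→M: 10 × $5 = $50
  S→L: 50 × $4 = $200
Optimal cost = $1050.
Saving = 1370 − 1050 = $320.

320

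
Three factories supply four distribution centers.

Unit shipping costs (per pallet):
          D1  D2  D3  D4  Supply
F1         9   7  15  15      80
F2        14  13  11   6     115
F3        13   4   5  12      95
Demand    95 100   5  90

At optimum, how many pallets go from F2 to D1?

20

Solving gives:
  F1–D1: 75 × 9 = 675
  F1–D2: 5 × 7 = 35
  F2–D1: 20 × 14 = 280
  F2–D3: 5 × 11 = 55
  F2–D4: 90 × 6 = 540
  F3–D2: 95 × 4 = 380
Total cost = 1965.
So F2→D1 carries 20 pallets.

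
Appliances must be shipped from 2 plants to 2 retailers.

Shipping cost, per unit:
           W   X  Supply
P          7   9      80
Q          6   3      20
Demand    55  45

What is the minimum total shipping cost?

670

A cheapest plan:
  P–W: 55 units
  P–X: 25 units
  Q–X: 20 units
Total cost = 670.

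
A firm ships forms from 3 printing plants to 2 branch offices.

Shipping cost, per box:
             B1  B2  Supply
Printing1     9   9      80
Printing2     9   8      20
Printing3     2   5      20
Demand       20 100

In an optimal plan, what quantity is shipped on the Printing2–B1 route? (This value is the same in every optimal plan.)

0

The minimum-cost plan:
  Printing1–B2: 80 boxes
  Printing2–B2: 20 boxes
  Printing3–B1: 20 boxes
Total cost = 920.
The route Printing2→B1 is not used.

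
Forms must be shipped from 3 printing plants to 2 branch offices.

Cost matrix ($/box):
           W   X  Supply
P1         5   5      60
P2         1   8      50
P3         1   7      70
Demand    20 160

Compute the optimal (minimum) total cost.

1050

A cheapest plan:
  P1→X: 60 × $5 = $300
  P2→W: 20 × $1 = $20
  P2→X: 30 × $8 = $240
  P3→X: 70 × $7 = $490
Total = 300 + 20 + 240 + 490 = $1050.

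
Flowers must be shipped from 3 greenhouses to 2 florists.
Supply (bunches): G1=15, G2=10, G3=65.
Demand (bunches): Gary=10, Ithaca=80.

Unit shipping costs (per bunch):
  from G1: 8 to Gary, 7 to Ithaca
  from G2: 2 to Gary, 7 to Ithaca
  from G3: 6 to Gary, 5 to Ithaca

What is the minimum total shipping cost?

450

One minimum-cost allocation:
  G1→Ithaca: 15 × 7 = 105
  G2→Gary: 10 × 2 = 20
  G3→Ithaca: 65 × 5 = 325
Total = 105 + 20 + 325 = 450.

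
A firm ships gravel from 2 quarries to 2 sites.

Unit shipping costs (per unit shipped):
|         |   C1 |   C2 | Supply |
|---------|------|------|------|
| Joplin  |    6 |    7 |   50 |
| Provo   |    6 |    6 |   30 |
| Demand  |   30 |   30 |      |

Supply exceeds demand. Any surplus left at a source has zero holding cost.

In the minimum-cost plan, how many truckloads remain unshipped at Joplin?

20

An optimal plan:
  Joplin→C1: 30 × 6 = 180
  Provo→C2: 30 × 6 = 180
Total cost = 360.
Joplin ships 30 of its 50, leaving 20.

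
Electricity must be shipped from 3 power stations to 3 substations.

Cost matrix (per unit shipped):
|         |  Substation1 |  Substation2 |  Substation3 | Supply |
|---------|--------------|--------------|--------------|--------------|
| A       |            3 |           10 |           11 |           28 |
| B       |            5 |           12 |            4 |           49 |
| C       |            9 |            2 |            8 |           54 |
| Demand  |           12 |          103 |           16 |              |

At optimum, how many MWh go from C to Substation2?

54

Optimal shipments:
  A to Substation2: 28 × 10 = 280
  B to Substation1: 12 × 5 = 60
  B to Substation2: 21 × 12 = 252
  B to Substation3: 16 × 4 = 64
  C to Substation2: 54 × 2 = 108
Total cost = 764.
So C→Substation2 carries 54 MWh.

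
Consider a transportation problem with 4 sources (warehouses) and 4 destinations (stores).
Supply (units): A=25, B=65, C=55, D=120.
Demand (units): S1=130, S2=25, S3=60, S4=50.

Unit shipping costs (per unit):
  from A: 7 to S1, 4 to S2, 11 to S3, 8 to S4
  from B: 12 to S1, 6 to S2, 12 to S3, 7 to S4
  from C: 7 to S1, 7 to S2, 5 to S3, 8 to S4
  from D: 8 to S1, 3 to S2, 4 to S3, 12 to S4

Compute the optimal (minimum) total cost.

1670

A cheapest plan:
  A to S1: 25 × 7 = 175
  B to S2: 15 × 6 = 90
  B to S4: 50 × 7 = 350
  C to S1: 55 × 7 = 385
  D to S1: 50 × 8 = 400
  D to S2: 10 × 3 = 30
  D to S3: 60 × 4 = 240
Total = 175 + 90 + 350 + 385 + 400 + 30 + 240 = 1670.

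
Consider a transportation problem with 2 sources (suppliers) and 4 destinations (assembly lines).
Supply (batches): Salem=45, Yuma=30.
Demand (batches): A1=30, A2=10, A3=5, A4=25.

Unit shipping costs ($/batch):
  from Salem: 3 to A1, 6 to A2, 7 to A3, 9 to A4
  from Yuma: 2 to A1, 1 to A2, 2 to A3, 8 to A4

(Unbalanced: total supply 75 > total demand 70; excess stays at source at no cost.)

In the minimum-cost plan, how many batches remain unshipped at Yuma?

An optimal plan:
  Salem–A1: 30 × $3 = $90
  Salem–A4: 10 × $9 = $90
  Yuma–A2: 10 × $1 = $10
  Yuma–A3: 5 × $2 = $10
  Yuma–A4: 15 × $8 = $120
Total cost = $320.
Yuma ships 30 of its 30, leaving 0.

0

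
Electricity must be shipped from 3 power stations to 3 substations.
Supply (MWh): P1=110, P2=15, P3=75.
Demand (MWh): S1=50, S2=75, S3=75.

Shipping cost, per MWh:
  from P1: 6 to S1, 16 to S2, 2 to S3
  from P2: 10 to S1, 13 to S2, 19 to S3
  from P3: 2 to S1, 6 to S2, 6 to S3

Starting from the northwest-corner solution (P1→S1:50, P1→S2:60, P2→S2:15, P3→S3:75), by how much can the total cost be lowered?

Current plan cost = 50·6 + 60·16 + 15·13 + 75·6 = 1905.
Optimal plan:
  P1 to S1: 35 × 6 = 210
  P1 to S3: 75 × 2 = 150
  P2 to S2: 15 × 13 = 195
  P3 to S1: 15 × 2 = 30
  P3 to S2: 60 × 6 = 360
Optimal cost = 945.
Saving = 1905 − 945 = 960.

960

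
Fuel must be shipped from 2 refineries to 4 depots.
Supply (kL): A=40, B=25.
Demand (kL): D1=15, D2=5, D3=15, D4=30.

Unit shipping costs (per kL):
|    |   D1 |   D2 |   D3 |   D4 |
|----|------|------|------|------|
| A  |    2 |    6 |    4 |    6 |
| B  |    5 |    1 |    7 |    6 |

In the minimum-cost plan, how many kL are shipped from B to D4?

20

Solving gives:
  A–D1: 15 × 2 = 30
  A–D3: 15 × 4 = 60
  A–D4: 10 × 6 = 60
  B–D2: 5 × 1 = 5
  B–D4: 20 × 6 = 120
Total cost = 275.
So B→D4 carries 20 kL.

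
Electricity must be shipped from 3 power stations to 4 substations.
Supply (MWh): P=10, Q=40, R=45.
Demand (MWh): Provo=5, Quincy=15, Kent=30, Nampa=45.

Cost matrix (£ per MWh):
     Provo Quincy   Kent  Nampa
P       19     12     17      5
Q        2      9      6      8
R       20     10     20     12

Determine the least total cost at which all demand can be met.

Optimal allocation:
  P to Nampa: 10 × £5 = £50
  Q to Provo: 5 × £2 = £10
  Q to Kent: 30 × £6 = £180
  Q to Nampa: 5 × £8 = £40
  R to Quincy: 15 × £10 = £150
  R to Nampa: 30 × £12 = £360
Total = 50 + 10 + 180 + 40 + 150 + 360 = £790.

790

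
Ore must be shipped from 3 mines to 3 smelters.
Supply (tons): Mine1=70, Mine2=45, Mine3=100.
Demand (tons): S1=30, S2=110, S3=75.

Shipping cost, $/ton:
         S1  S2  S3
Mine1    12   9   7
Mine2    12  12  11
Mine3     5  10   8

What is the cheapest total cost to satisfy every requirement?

An optimal shipping plan:
  Mine1→S3: 70 × $7 = $490
  Mine2→S2: 45 × $12 = $540
  Mine3→S1: 30 × $5 = $150
  Mine3→S2: 65 × $10 = $650
  Mine3→S3: 5 × $8 = $40
Total = 490 + 540 + 150 + 650 + 40 = $1870.

1870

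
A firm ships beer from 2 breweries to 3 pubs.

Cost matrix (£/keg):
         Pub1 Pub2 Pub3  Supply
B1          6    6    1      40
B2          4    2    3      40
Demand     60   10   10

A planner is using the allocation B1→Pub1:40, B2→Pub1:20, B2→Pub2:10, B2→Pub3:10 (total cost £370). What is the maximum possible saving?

Current plan cost = 40·6 + 20·4 + 10·2 + 10·3 = £370.
Optimal plan:
  B1–Pub1: 30 × £6 = £180
  B1–Pub3: 10 × £1 = £10
  B2–Pub1: 30 × £4 = £120
  B2–Pub2: 10 × £2 = £20
Optimal cost = £330.
Saving = 370 − 330 = £40.

40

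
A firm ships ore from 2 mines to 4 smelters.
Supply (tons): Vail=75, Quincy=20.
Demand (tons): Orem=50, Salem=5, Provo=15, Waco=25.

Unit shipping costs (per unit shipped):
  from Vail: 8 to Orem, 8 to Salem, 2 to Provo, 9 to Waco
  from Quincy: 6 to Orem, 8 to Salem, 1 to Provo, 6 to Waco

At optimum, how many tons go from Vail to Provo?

The minimum-cost plan:
  Vail→Orem: 50 × 8 = 400
  Vail→Salem: 5 × 8 = 40
  Vail→Provo: 15 × 2 = 30
  Vail→Waco: 5 × 9 = 45
  Quincy→Waco: 20 × 6 = 120
Total cost = 635.
So Vail→Provo carries 15 tons.

15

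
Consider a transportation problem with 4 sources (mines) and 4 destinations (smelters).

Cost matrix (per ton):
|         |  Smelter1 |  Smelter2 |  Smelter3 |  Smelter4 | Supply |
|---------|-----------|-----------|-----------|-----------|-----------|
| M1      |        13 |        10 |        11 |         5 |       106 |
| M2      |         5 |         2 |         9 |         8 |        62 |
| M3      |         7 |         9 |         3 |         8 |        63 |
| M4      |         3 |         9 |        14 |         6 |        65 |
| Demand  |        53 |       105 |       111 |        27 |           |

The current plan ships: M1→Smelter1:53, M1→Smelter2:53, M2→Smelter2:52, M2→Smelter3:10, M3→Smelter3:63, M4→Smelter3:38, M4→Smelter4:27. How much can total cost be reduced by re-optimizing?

743

Current plan cost = 53·13 + 53·10 + 52·2 + 10·9 + 63·3 + 38·14 + 27·6 = 2296.
Optimal plan:
  M1->Smelter2: 31 × 10 = 310
  M1->Smelter3: 48 × 11 = 528
  M1->Smelter4: 27 × 5 = 135
  M2->Smelter2: 62 × 2 = 124
  M3->Smelter3: 63 × 3 = 189
  M4->Smelter1: 53 × 3 = 159
  M4->Smelter2: 12 × 9 = 108
Optimal cost = 1553.
Saving = 2296 − 1553 = 743.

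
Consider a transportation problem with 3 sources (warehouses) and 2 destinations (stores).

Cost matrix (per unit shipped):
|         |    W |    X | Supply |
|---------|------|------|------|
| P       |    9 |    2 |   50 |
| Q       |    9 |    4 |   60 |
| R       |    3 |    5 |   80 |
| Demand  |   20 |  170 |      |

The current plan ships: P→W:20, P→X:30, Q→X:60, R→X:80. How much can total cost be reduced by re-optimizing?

Current plan cost = 20·9 + 30·2 + 60·4 + 80·5 = 880.
Optimal plan:
  P→X: 50 × 2 = 100
  Q→X: 60 × 4 = 240
  R→W: 20 × 3 = 60
  R→X: 60 × 5 = 300
Optimal cost = 700.
Saving = 880 − 700 = 180.

180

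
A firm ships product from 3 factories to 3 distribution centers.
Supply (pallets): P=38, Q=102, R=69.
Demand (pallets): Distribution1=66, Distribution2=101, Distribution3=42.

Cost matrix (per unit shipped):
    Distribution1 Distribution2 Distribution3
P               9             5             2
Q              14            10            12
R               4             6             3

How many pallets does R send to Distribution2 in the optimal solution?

Solving gives:
  P->Distribution3: 38 pallets
  Q->Distribution2: 101 pallets
  Q->Distribution3: 1 pallets
  R->Distribution1: 66 pallets
  R->Distribution3: 3 pallets
Total cost = 1371.
The route R→Distribution2 is not used.

0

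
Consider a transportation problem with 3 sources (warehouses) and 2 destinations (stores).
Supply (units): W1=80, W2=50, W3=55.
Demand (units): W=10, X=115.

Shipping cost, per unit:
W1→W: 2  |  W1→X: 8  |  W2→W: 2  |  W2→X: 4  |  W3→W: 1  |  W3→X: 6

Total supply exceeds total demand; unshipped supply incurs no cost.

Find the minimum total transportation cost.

Optimal allocation:
  W1->W: 10 × 2 = 20
  W1->X: 10 × 8 = 80
  W2->X: 50 × 4 = 200
  W3->X: 55 × 6 = 330
Total = 20 + 80 + 200 + 330 = 630.

630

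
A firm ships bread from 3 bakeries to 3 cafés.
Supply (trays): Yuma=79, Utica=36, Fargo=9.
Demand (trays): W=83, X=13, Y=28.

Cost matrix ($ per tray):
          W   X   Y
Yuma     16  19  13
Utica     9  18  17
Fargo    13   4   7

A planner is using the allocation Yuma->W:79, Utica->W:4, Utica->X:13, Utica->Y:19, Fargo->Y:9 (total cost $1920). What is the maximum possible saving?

368

Current plan cost = 79·16 + 4·9 + 13·18 + 19·17 + 9·7 = $1920.
Optimal plan:
  Yuma->W: 47 trays
  Yuma->X: 4 trays
  Yuma->Y: 28 trays
  Utica->W: 36 trays
  Fargo->X: 9 trays
Optimal cost = $1552.
Saving = 1920 − 1552 = $368.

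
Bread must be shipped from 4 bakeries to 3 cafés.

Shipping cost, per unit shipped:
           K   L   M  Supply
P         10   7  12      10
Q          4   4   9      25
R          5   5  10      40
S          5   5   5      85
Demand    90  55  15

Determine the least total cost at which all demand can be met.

Optimal allocation:
  P->L: 10 × 7 = 70
  Q->K: 25 × 4 = 100
  R->K: 40 × 5 = 200
  S->K: 25 × 5 = 125
  S->L: 45 × 5 = 225
  S->M: 15 × 5 = 75
Total = 70 + 100 + 200 + 125 + 225 + 75 = 795.

795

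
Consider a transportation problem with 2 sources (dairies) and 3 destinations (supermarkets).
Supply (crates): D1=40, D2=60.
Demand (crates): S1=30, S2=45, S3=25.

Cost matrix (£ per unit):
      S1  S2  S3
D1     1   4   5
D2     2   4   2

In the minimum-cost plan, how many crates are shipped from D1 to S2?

Solving gives:
  D1->S1: 30 crates
  D1->S2: 10 crates
  D2->S2: 35 crates
  D2->S3: 25 crates
Total cost = £260.
So D1→S2 carries 10 crates.

10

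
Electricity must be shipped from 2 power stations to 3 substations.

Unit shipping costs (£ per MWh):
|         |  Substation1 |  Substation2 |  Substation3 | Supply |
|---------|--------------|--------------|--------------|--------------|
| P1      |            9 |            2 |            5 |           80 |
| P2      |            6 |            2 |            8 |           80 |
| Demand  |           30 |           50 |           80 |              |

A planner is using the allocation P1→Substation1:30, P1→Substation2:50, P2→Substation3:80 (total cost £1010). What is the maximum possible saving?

330

Current plan cost = 30·9 + 50·2 + 80·8 = £1010.
Optimal plan:
  P1 to Substation3: 80 × £5 = £400
  P2 to Substation1: 30 × £6 = £180
  P2 to Substation2: 50 × £2 = £100
Optimal cost = £680.
Saving = 1010 − 680 = £330.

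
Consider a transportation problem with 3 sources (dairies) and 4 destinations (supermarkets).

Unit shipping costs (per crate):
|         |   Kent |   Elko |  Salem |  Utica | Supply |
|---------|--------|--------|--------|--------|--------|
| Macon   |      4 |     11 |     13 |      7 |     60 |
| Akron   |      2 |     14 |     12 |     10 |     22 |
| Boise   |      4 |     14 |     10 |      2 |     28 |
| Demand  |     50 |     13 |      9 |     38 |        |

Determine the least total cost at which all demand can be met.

542

Optimal allocation:
  Macon→Kent: 28 × 4 = 112
  Macon→Elko: 13 × 11 = 143
  Macon→Salem: 9 × 13 = 117
  Macon→Utica: 10 × 7 = 70
  Akron→Kent: 22 × 2 = 44
  Boise→Utica: 28 × 2 = 56
Total = 112 + 143 + 117 + 70 + 44 + 56 = 542.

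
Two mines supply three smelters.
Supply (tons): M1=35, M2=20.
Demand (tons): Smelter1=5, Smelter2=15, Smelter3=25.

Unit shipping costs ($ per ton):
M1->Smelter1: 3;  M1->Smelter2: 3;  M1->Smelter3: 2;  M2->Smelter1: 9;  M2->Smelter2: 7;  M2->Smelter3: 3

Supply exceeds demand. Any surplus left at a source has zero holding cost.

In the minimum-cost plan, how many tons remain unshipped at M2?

An optimal plan:
  M1–Smelter1: 5 tons
  M1–Smelter2: 15 tons
  M1–Smelter3: 15 tons
  M2–Smelter3: 10 tons
Total cost = $120.
M2 ships 10 of its 20, leaving 10.

10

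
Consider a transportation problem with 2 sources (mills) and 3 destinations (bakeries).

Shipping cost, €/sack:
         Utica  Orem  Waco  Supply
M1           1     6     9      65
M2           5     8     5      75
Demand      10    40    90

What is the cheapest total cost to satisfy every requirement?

Optimal allocation:
  M1->Utica: 10 sacks
  M1->Orem: 40 sacks
  M1->Waco: 15 sacks
  M2->Waco: 75 sacks
Total cost = €760.
(Supply check: M1 ships 65; M2 ships 75.)

760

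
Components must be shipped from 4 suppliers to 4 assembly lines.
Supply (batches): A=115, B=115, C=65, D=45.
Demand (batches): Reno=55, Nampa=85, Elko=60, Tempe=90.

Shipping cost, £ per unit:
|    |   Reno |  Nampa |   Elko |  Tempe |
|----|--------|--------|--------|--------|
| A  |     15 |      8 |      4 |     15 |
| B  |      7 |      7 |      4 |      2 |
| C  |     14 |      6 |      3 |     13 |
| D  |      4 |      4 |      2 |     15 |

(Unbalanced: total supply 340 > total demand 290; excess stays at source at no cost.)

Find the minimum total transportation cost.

1205

One minimum-cost allocation:
  A to Nampa: 5 batches
  A to Elko: 60 batches
  B to Reno: 10 batches
  B to Nampa: 15 batches
  B to Tempe: 90 batches
  C to Nampa: 65 batches
  D to Reno: 45 batches
Total cost = £1205.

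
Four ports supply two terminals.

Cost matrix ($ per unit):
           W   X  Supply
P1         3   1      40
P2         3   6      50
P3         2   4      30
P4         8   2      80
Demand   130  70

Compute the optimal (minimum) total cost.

550

Optimal allocation:
  P1–W: 40 × $3 = $120
  P2–W: 50 × $3 = $150
  P3–W: 30 × $2 = $60
  P4–W: 10 × $8 = $80
  P4–X: 70 × $2 = $140
Total = 120 + 150 + 60 + 80 + 140 = $550.
(Supply check: P1 ships 40; P2 ships 50; P3 ships 30; P4 ships 80.)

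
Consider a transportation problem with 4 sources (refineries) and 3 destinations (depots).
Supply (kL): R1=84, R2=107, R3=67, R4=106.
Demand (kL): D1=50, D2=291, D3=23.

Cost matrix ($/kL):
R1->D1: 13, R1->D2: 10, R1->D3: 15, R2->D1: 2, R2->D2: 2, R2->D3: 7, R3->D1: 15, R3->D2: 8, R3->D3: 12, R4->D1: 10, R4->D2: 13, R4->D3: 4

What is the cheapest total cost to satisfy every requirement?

2611

Optimal allocation:
  R1 to D2: 84 kL
  R2 to D2: 107 kL
  R3 to D2: 67 kL
  R4 to D1: 50 kL
  R4 to D2: 33 kL
  R4 to D3: 23 kL
Total cost = $2611.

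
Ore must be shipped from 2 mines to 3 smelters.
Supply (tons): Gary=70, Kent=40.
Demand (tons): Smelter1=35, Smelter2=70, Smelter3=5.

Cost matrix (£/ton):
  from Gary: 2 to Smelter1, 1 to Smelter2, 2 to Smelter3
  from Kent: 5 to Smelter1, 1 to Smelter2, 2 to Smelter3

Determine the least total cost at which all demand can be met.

An optimal shipping plan:
  Gary->Smelter1: 35 tons
  Gary->Smelter2: 30 tons
  Gary->Smelter3: 5 tons
  Kent->Smelter2: 40 tons
Total cost = £150.
(Supply check: Gary ships 70; Kent ships 40.)

150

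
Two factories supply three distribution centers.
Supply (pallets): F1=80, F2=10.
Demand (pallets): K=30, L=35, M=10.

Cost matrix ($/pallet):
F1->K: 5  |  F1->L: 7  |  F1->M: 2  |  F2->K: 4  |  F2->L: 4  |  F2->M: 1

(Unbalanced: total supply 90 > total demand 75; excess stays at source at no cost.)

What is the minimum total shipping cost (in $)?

A cheapest plan:
  F1->K: 30 × $5 = $150
  F1->L: 25 × $7 = $175
  F1->M: 10 × $2 = $20
  F2->L: 10 × $4 = $40
Total = 150 + 175 + 20 + 40 = $385.

385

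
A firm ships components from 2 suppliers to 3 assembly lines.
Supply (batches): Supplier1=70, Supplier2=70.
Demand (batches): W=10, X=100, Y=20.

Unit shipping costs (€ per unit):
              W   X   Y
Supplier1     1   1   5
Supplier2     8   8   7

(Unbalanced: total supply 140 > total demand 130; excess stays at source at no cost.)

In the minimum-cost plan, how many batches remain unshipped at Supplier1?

Minimum-cost shipments:
  Supplier1 to W: 10 × €1 = €10
  Supplier1 to X: 60 × €1 = €60
  Supplier2 to X: 40 × €8 = €320
  Supplier2 to Y: 20 × €7 = €140
Total cost = €530.
Supplier1 ships 70 of its 70, leaving 0.

0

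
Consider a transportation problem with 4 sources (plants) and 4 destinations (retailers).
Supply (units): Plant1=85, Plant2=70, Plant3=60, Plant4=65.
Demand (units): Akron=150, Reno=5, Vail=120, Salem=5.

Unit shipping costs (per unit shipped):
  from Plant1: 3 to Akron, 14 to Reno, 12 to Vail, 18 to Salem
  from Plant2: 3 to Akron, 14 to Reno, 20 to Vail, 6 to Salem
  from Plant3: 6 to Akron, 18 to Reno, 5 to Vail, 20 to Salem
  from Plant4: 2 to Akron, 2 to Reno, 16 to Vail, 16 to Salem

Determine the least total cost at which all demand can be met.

An optimal shipping plan:
  Plant1–Akron: 25 × 3 = 75
  Plant1–Vail: 60 × 12 = 720
  Plant2–Akron: 65 × 3 = 195
  Plant2–Salem: 5 × 6 = 30
  Plant3–Vail: 60 × 5 = 300
  Plant4–Akron: 60 × 2 = 120
  Plant4–Reno: 5 × 2 = 10
Total = 75 + 720 + 195 + 30 + 300 + 120 + 10 = 1450.

1450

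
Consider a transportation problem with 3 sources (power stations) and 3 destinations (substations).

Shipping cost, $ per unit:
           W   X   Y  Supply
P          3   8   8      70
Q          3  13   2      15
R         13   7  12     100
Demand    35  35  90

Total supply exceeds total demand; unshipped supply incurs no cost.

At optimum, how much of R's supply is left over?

25

An optimal plan:
  P to W: 35 MWh
  P to Y: 35 MWh
  Q to Y: 15 MWh
  R to X: 35 MWh
  R to Y: 40 MWh
Total cost = $1140.
R ships 75 of its 100, leaving 25.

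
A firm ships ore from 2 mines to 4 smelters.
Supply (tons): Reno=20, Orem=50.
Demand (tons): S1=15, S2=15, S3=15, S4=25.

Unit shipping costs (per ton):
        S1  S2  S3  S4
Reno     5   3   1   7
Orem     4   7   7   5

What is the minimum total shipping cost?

Optimal allocation:
  Reno->S2: 5 × 3 = 15
  Reno->S3: 15 × 1 = 15
  Orem->S1: 15 × 4 = 60
  Orem->S2: 10 × 7 = 70
  Orem->S4: 25 × 5 = 125
Total = 15 + 15 + 60 + 70 + 125 = 285.

285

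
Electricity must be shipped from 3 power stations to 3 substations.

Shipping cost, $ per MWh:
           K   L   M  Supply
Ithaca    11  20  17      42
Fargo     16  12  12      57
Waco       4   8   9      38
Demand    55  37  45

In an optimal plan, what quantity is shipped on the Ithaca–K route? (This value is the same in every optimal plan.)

42

The minimum-cost plan:
  Ithaca to K: 42 MWh
  Fargo to L: 12 MWh
  Fargo to M: 45 MWh
  Waco to K: 13 MWh
  Waco to L: 25 MWh
Total cost = $1398.
So Ithaca→K carries 42 MWh.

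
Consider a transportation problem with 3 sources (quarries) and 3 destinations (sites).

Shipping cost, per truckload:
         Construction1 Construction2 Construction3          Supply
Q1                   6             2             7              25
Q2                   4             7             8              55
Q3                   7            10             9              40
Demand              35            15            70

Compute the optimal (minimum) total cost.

760

A cheapest plan:
  Q1–Construction2: 15 × 2 = 30
  Q1–Construction3: 10 × 7 = 70
  Q2–Construction1: 35 × 4 = 140
  Q2–Construction3: 20 × 8 = 160
  Q3–Construction3: 40 × 9 = 360
Total = 30 + 70 + 140 + 160 + 360 = 760.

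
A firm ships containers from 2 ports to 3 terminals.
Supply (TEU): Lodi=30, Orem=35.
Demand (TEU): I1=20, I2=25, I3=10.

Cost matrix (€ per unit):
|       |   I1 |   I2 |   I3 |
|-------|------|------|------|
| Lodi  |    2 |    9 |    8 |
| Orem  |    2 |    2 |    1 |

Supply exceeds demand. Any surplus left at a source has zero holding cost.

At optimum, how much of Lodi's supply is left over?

An optimal plan:
  Lodi to I1: 20 × €2 = €40
  Orem to I2: 25 × €2 = €50
  Orem to I3: 10 × €1 = €10
Total cost = €100.
Lodi ships 20 of its 30, leaving 10.

10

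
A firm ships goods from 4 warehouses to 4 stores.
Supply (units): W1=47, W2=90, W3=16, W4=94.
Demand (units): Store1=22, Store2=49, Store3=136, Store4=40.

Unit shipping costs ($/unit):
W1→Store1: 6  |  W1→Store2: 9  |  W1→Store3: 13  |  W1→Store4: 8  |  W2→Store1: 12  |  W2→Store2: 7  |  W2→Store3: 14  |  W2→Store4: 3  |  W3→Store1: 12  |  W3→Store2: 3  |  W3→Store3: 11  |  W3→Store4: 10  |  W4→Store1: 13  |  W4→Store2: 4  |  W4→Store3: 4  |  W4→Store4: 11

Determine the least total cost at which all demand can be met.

1470

An optimal shipping plan:
  W1 to Store1: 22 units
  W1 to Store3: 25 units
  W2 to Store2: 33 units
  W2 to Store3: 17 units
  W2 to Store4: 40 units
  W3 to Store2: 16 units
  W4 to Store3: 94 units
Total cost = $1470.
(Supply check: W1 ships 47; W2 ships 90; W3 ships 16; W4 ships 94.)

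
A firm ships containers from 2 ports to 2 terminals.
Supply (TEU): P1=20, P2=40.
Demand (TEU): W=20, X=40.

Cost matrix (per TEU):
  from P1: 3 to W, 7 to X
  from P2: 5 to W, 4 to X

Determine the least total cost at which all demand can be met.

220

A cheapest plan:
  P1–W: 20 × 3 = 60
  P2–X: 40 × 4 = 160
Total = 60 + 160 = 220.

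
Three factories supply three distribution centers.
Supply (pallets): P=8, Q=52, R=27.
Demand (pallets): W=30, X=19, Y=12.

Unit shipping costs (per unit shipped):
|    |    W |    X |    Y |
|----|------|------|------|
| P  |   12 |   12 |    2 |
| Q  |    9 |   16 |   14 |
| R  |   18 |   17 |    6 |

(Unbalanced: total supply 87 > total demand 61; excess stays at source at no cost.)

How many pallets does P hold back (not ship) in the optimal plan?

Minimum-cost shipments:
  P–Y: 8 × 2 = 16
  Q–W: 30 × 9 = 270
  Q–X: 19 × 16 = 304
  R–Y: 4 × 6 = 24
Total cost = 614.
P ships 8 of its 8, leaving 0.

0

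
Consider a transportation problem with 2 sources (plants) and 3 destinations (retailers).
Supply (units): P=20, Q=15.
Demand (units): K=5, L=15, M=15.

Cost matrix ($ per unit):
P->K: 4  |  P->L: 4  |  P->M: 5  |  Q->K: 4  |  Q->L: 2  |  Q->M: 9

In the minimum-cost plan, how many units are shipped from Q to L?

15

Optimal shipments:
  P→K: 5 × $4 = $20
  P→M: 15 × $5 = $75
  Q→L: 15 × $2 = $30
Total cost = $125.
So Q→L carries 15 units.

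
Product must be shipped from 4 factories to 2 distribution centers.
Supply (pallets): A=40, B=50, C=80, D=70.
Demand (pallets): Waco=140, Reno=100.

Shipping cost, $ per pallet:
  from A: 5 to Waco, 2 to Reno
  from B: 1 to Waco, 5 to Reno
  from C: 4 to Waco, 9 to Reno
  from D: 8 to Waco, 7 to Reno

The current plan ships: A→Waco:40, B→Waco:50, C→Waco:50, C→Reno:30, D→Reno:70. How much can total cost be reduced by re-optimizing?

Current plan cost = 40·5 + 50·1 + 50·4 + 30·9 + 70·7 = $1210.
Optimal plan:
  A–Reno: 40 × $2 = $80
  B–Waco: 50 × $1 = $50
  C–Waco: 80 × $4 = $320
  D–Waco: 10 × $8 = $80
  D–Reno: 60 × $7 = $420
Optimal cost = $950.
Saving = 1210 − 950 = $260.

260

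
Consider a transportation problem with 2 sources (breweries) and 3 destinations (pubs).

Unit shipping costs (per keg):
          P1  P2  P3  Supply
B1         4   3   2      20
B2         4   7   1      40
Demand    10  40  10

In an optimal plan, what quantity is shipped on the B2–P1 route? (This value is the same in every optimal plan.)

10

Solving gives:
  B1–P2: 20 × 3 = 60
  B2–P1: 10 × 4 = 40
  B2–P2: 20 × 7 = 140
  B2–P3: 10 × 1 = 10
Total cost = 250.
So B2→P1 carries 10 kegs.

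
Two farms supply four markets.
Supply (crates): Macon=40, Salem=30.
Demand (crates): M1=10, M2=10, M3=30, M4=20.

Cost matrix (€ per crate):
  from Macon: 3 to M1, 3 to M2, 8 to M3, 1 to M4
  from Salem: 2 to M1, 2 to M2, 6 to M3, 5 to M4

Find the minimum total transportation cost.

260

A cheapest plan:
  Macon→M1: 10 crates
  Macon→M2: 10 crates
  Macon→M4: 20 crates
  Salem→M3: 30 crates
Total cost = €260.
(Supply check: Macon ships 40; Salem ships 30.)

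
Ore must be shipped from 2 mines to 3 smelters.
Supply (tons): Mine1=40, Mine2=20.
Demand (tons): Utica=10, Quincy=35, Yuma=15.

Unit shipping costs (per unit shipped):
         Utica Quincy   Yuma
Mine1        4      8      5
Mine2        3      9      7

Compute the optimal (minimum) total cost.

An optimal shipping plan:
  Mine1→Quincy: 25 tons
  Mine1→Yuma: 15 tons
  Mine2→Utica: 10 tons
  Mine2→Quincy: 10 tons
Total cost = 395.

395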